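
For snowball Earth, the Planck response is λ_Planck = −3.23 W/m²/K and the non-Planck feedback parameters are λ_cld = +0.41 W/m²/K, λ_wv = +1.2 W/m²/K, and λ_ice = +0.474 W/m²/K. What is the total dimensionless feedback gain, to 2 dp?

Convert to gains: g_cld = 0.41/3.23 = 0.1269; g_wv = 1.2/3.23 = 0.3715; g_ice = 0.474/3.23 = 0.1467.
Total gain g = 0.6451.

0.65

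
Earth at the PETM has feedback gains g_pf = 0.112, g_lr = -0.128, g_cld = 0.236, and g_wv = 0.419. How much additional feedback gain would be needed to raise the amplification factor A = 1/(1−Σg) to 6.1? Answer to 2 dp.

0.20

Current total gain = 0.639.
Target gain for A = 6.1: g* = 1 − 1/6.1 = 0.8361.
Additional gain needed = 0.8361 − 0.639 = 0.20.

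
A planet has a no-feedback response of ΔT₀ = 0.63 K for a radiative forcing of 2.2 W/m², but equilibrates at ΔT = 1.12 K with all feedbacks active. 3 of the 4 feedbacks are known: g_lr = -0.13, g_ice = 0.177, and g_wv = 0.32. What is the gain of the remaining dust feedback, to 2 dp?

Amplification A = ΔT/ΔT₀ = 1.12/0.63 = 1.778.
Total gain g = 1 − 1/A = 1 − 1/1.778 = 0.4376.
Known gains sum to -0.13 + 0.177 + 0.32 = 0.367.
g_dust = 0.4376 − 0.367 = 0.07.

0.07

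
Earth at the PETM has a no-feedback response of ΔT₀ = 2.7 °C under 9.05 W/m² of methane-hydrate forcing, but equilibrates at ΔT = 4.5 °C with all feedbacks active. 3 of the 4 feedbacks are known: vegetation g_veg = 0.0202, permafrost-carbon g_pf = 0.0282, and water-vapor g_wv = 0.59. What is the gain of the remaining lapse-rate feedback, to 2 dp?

Amplification A = ΔT/ΔT₀ = 4.5/2.7 = 1.667.
Total gain g = 1 − 1/A = 1 − 1/1.667 = 0.4001.
Known gains sum to 0.0202 + 0.0282 + 0.59 = 0.6384.
g_lr = 0.4001 − 0.6384 = -0.24.

-0.24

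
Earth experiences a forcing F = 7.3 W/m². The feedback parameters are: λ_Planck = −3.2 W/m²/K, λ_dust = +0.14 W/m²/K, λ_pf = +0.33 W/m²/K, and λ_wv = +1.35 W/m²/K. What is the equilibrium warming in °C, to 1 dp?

Net feedback parameter λ = (−3.2) + (+0.14) + (+0.33) + (+1.35) = -1.38 W/m²/K.
ΔT = −F/λ = −7.3/(-1.38) = 5.3 °C.

5.3 °C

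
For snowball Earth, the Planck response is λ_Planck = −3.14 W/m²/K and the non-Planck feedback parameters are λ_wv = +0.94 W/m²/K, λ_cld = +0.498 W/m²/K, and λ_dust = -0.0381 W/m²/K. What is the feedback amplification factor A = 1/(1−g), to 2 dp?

Convert to gains: g_wv = 0.94/3.14 = 0.2994; g_cld = 0.498/3.14 = 0.1586; g_dust = -0.0381/3.14 = -0.01213.
Total gain g = 0.44587.
A = 1/(1 − 0.44587) = 1.80.

1.80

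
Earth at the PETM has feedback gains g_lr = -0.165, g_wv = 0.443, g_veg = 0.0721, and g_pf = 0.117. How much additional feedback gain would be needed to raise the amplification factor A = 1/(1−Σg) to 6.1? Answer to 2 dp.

0.37

Current total gain = 0.4671.
Target gain for A = 6.1: g* = 1 − 1/6.1 = 0.8361.
Additional gain needed = 0.8361 − 0.4671 = 0.37.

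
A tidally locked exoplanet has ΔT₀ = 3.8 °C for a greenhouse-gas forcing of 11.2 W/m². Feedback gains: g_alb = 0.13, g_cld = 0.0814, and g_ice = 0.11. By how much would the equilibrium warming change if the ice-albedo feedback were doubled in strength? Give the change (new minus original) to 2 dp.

1.08 °C

Original: g = 0.3214, ΔT = 3.8/(1−0.3214) = 5.5998 °C.
With doubled ice-albedo: g' = 0.4314, ΔT' = 3.8/(1−0.4314) = 6.6831 °C.
Change = 6.6831 − 5.5998 = 1.08 °C.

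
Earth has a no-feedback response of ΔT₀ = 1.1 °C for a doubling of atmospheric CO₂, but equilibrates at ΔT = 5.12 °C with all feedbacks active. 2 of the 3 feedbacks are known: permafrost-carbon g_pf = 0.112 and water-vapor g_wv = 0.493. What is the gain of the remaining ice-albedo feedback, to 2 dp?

Amplification A = ΔT/ΔT₀ = 5.12/1.1 = 4.655.
Total gain g = 1 − 1/A = 1 − 1/4.655 = 0.7852.
Known gains sum to 0.112 + 0.493 = 0.605.
g_ice = 0.7852 − 0.605 = 0.18.

0.18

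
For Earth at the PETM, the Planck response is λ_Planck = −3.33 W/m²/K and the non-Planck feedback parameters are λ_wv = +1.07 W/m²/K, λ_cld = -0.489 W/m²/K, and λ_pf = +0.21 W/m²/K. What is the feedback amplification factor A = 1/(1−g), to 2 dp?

1.31

Convert to gains: g_wv = 1.07/3.33 = 0.3213; g_cld = -0.489/3.33 = -0.1468; g_pf = 0.21/3.33 = 0.06306.
Total gain g = 0.23756.
A = 1/(1 − 0.23756) = 1.31.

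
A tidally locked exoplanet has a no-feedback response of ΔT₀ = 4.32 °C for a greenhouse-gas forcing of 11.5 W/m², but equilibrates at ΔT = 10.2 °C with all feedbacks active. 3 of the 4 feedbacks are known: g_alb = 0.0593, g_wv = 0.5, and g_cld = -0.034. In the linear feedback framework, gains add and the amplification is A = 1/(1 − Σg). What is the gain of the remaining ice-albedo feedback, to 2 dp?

0.05

Amplification A = ΔT/ΔT₀ = 10.2/4.32 = 2.361.
Total gain g = 1 − 1/A = 1 − 1/2.361 = 0.5765.
Known gains sum to 0.0593 + 0.5 − 0.034 = 0.5253.
g_ice = 0.5765 − 0.5253 = 0.05.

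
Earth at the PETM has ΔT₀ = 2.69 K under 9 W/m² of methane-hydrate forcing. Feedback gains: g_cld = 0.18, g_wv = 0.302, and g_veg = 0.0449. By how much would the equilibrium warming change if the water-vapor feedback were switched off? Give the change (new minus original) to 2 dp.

-2.22 K

Original: g = 0.5269, ΔT = 2.69/(1−0.5269) = 5.6859 K.
Without water-vapor: g' = 0.2249, ΔT' = 2.69/(1−0.2249) = 3.4705 K.
Change = 3.4705 − 5.6859 = -2.22 K.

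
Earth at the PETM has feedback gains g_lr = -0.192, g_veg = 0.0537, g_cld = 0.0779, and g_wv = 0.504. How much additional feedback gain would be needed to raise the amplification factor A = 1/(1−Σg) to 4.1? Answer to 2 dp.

0.31

Current total gain = 0.4436.
Target gain for A = 4.1: g* = 1 − 1/4.1 = 0.7561.
Additional gain needed = 0.7561 − 0.4436 = 0.31.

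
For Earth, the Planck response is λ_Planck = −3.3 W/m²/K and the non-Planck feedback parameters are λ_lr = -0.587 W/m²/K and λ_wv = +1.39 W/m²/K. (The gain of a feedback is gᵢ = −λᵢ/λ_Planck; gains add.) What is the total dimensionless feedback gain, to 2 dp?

0.24

Convert to gains: g_lr = -0.587/3.3 = -0.1779; g_wv = 1.39/3.3 = 0.4212.
Total gain g = 0.2433.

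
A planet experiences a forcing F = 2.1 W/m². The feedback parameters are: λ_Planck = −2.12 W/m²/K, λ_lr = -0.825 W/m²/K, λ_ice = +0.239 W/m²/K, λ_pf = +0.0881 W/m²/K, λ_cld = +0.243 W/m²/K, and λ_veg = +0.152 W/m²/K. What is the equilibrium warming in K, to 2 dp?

Net feedback parameter λ = (−2.12) + (-0.825) + (+0.239) + (+0.0881) + (+0.243) + (+0.152) = -2.2229 W/m²/K.
ΔT = −F/λ = −2.1/(-2.2229) = 0.94 K.

0.94 K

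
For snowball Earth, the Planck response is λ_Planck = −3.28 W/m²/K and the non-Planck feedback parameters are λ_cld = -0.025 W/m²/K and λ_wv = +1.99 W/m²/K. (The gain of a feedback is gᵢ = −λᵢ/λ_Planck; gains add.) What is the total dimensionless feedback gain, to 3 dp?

0.599

Convert to gains: g_cld = -0.025/3.28 = -0.007622; g_wv = 1.99/3.28 = 0.6067.
Total gain g = 0.599078.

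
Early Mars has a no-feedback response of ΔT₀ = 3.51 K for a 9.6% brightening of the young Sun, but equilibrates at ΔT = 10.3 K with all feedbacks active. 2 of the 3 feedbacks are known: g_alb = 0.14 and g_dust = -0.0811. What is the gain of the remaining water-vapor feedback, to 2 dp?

Amplification A = ΔT/ΔT₀ = 10.3/3.51 = 2.934.
Total gain g = 1 − 1/A = 1 − 1/2.934 = 0.6592.
Known gains sum to 0.14 − 0.0811 = 0.0589.
g_wv = 0.6592 − 0.0589 = 0.60.

0.60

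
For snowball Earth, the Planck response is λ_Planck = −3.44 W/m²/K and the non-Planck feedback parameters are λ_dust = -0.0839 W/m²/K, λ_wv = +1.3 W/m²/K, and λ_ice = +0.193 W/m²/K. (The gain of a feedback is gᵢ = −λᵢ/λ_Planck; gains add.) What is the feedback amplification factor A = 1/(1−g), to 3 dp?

Convert to gains: g_dust = -0.0839/3.44 = -0.02439; g_wv = 1.3/3.44 = 0.3779; g_ice = 0.193/3.44 = 0.0561.
Total gain g = 0.40961.
A = 1/(1 − 0.40961) = 1.694.

1.694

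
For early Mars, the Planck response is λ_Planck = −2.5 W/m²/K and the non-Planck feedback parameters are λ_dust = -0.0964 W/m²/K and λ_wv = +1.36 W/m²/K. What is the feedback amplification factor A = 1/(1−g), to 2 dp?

2.02

Convert to gains: g_dust = -0.0964/2.5 = -0.03856; g_wv = 1.36/2.5 = 0.544.
Total gain g = 0.50544.
A = 1/(1 − 0.50544) = 2.02.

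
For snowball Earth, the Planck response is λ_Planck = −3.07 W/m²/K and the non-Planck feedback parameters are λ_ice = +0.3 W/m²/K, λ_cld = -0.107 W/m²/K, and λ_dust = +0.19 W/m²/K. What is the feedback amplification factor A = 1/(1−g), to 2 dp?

1.14

Convert to gains: g_ice = 0.3/3.07 = 0.09772; g_cld = -0.107/3.07 = -0.03485; g_dust = 0.19/3.07 = 0.06189.
Total gain g = 0.12476.
A = 1/(1 − 0.12476) = 1.14.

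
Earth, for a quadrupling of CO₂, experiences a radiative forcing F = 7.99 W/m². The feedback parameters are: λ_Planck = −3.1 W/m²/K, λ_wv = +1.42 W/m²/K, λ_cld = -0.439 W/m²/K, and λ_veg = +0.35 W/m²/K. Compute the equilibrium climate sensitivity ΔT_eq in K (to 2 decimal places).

Net feedback parameter λ = (−3.1) + (+1.42) + (-0.439) + (+0.35) = -1.769 W/m²/K.
ΔT = −F/λ = −7.99/(-1.769) = 4.52 K.

4.52 K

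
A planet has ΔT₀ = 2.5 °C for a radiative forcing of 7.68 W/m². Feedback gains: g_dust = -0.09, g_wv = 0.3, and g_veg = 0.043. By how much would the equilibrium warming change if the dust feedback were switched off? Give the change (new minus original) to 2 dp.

Original: g = 0.253, ΔT = 2.5/(1−0.253) = 3.3467 °C.
Without dust: g' = 0.343, ΔT' = 2.5/(1−0.343) = 3.8052 °C.
Change = 3.8052 − 3.3467 = 0.46 °C.

0.46 °C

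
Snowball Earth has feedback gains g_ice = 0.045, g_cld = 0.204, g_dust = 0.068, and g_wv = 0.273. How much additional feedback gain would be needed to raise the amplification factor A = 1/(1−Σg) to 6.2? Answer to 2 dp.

Current total gain = 0.59.
Target gain for A = 6.2: g* = 1 − 1/6.2 = 0.8387.
Additional gain needed = 0.8387 − 0.59 = 0.25.

0.25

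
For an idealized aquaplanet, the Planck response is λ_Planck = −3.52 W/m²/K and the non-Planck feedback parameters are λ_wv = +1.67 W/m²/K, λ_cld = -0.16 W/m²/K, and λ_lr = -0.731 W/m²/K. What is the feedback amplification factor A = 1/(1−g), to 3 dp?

Convert to gains: g_wv = 1.67/3.52 = 0.4744; g_cld = -0.16/3.52 = -0.04545; g_lr = -0.731/3.52 = -0.2077.
Total gain g = 0.22125.
A = 1/(1 − 0.22125) = 1.284.

1.284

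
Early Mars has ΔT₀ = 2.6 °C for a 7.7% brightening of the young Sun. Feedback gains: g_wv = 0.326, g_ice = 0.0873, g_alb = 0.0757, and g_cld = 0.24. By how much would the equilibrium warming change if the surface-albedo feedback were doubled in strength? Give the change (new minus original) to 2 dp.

3.72 °C

Original: g = 0.729, ΔT = 2.6/(1−0.729) = 9.5941 °C.
With doubled surface-albedo: g' = 0.8047, ΔT' = 2.6/(1−0.8047) = 13.3129 °C.
Change = 13.3129 − 9.5941 = 3.72 °C.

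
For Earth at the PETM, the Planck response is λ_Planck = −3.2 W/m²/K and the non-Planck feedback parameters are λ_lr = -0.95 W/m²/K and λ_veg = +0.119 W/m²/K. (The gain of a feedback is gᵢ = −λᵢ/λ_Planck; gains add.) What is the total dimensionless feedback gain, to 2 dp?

Convert to gains: g_lr = -0.95/3.2 = -0.2969; g_veg = 0.119/3.2 = 0.03719.
Total gain g = -0.25971.

-0.26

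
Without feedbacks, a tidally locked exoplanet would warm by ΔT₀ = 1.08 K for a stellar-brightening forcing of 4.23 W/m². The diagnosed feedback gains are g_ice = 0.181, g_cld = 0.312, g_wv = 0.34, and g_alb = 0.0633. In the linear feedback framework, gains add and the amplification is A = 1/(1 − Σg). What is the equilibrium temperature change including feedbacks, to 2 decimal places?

Total gain g = 0.181 + 0.312 + 0.34 + 0.0633 = 0.8963.
Amplification A = 1/(1 − 0.8963) = 9.643.
ΔT = 1.08 × 9.643 = 10.41 K.

10.41 K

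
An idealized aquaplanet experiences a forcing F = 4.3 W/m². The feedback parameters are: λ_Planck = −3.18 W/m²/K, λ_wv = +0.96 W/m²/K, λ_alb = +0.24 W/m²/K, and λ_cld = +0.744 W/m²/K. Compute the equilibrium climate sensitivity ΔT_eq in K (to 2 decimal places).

Net feedback parameter λ = (−3.18) + (+0.96) + (+0.24) + (+0.744) = -1.236 W/m²/K.
ΔT = −F/λ = −4.3/(-1.236) = 3.48 K.

3.48 K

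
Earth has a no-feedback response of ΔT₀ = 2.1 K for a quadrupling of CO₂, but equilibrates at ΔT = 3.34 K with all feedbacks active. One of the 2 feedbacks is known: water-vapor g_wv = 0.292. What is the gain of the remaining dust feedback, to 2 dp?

0.08

Amplification A = ΔT/ΔT₀ = 3.34/2.1 = 1.59.
Total gain g = 1 − 1/A = 1 − 1/1.59 = 0.3711.
The known gain is 0.292.
g_dust = 0.3711 − 0.292 = 0.08.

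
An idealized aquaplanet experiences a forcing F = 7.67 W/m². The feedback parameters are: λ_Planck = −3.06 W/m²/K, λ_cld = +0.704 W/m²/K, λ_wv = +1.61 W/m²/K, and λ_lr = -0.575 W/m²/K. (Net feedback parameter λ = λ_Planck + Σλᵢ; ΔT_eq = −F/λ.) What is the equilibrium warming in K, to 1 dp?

5.8 K

Net feedback parameter λ = (−3.06) + (+0.704) + (+1.61) + (-0.575) = -1.321 W/m²/K.
ΔT = −F/λ = −7.67/(-1.321) = 5.8 K.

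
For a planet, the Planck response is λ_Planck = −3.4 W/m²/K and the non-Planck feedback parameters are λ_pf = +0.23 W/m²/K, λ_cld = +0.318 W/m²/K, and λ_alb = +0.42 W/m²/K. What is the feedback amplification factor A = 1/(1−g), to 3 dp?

Convert to gains: g_pf = 0.23/3.4 = 0.06765; g_cld = 0.318/3.4 = 0.09353; g_alb = 0.42/3.4 = 0.1235.
Total gain g = 0.28468.
A = 1/(1 − 0.28468) = 1.398.

1.398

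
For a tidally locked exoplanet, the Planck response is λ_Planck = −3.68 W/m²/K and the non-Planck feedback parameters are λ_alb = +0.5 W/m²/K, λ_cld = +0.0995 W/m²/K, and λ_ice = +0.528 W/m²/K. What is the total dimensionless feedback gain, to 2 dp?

Convert to gains: g_alb = 0.5/3.68 = 0.1359; g_cld = 0.0995/3.68 = 0.02704; g_ice = 0.528/3.68 = 0.1435.
Total gain g = 0.30644.

0.31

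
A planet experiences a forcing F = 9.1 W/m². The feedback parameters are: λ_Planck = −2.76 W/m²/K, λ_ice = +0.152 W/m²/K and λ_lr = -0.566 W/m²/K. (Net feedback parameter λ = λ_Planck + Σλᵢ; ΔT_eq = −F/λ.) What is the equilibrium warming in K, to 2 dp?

2.87 K

Net feedback parameter λ = (−2.76) + (+0.152) + (-0.566) = -3.174 W/m²/K.
ΔT = −F/λ = −9.1/(-3.174) = 2.87 K.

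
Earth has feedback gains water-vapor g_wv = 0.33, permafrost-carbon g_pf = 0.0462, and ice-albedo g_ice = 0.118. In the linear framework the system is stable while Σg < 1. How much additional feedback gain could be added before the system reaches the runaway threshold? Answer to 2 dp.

Current total gain = 0.33 + 0.0462 + 0.118 = 0.4942.
Margin to runaway = 1 − 0.4942 = 0.51.

0.51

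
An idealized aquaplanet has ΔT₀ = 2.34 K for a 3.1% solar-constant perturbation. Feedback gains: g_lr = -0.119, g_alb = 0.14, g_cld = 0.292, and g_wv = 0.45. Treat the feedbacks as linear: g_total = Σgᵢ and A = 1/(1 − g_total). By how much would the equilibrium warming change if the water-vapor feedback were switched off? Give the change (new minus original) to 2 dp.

Original: g = 0.763, ΔT = 2.34/(1−0.763) = 9.8734 K.
Without water-vapor: g' = 0.313, ΔT' = 2.34/(1−0.313) = 3.4061 K.
Change = 3.4061 − 9.8734 = -6.47 K.

-6.47 K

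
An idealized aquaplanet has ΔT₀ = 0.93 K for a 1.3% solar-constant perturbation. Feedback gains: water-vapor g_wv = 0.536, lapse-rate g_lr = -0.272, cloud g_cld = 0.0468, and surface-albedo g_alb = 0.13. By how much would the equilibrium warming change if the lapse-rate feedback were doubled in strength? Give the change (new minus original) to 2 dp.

-0.54 K

Original: g = 0.4408, ΔT = 0.93/(1−0.4408) = 1.6631 K.
With doubled lapse-rate: g' = 0.1688, ΔT' = 0.93/(1−0.1688) = 1.1189 K.
Change = 1.1189 − 1.6631 = -0.54 K.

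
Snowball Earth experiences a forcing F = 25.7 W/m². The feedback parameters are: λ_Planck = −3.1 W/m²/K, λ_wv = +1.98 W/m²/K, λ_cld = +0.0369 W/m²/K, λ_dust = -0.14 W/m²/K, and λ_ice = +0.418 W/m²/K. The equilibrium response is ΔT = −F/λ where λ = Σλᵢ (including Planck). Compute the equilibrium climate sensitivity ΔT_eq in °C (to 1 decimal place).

31.9 °C

Net feedback parameter λ = (−3.1) + (+1.98) + (+0.0369) + (-0.14) + (+0.418) = -0.8051 W/m²/K.
ΔT = −F/λ = −25.7/(-0.8051) = 31.9 °C.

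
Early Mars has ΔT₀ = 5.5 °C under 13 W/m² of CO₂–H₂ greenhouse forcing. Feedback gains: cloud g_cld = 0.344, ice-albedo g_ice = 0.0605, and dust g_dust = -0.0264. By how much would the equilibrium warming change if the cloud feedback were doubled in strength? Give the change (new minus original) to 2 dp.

10.95 °C

Original: g = 0.3781, ΔT = 5.5/(1−0.3781) = 8.8439 °C.
With doubled cloud: g' = 0.7221, ΔT' = 5.5/(1−0.7221) = 19.7913 °C.
Change = 19.7913 − 8.8439 = 10.95 °C.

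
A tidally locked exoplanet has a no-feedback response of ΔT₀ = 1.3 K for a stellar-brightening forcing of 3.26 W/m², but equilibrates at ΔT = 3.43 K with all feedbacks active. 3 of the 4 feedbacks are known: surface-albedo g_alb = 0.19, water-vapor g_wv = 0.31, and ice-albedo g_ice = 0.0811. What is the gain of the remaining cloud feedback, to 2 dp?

0.04

Amplification A = ΔT/ΔT₀ = 3.43/1.3 = 2.638.
Total gain g = 1 − 1/A = 1 − 1/2.638 = 0.6209.
Known gains sum to 0.19 + 0.31 + 0.0811 = 0.5811.
g_cld = 0.6209 − 0.5811 = 0.04.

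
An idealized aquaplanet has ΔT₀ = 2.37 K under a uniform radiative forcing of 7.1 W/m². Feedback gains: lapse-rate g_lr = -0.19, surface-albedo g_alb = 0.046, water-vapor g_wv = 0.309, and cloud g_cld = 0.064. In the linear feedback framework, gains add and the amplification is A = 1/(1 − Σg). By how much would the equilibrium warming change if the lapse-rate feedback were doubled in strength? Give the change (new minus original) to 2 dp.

-0.61 K

Original: g = 0.229, ΔT = 2.37/(1−0.229) = 3.0739 K.
With doubled lapse-rate: g' = 0.039, ΔT' = 2.37/(1−0.039) = 2.4662 K.
Change = 2.4662 − 3.0739 = -0.61 K.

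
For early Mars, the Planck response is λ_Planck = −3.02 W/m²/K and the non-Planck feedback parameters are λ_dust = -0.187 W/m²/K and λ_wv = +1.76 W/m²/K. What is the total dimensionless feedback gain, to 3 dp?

0.521

Convert to gains: g_dust = -0.187/3.02 = -0.06192; g_wv = 1.76/3.02 = 0.5828.
Total gain g = 0.52088.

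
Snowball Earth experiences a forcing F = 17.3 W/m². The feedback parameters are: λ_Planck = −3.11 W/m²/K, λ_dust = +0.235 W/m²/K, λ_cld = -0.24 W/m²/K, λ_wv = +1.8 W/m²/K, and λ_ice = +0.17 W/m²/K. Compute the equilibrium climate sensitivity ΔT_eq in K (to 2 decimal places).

15.11 K

Net feedback parameter λ = (−3.11) + (+0.235) + (-0.24) + (+1.8) + (+0.17) = -1.145 W/m²/K.
ΔT = −F/λ = −17.3/(-1.145) = 15.11 K.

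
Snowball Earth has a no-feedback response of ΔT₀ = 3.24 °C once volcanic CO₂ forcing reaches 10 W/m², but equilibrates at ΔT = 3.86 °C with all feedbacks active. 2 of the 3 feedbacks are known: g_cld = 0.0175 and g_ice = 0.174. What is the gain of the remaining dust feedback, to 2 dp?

-0.03

Amplification A = ΔT/ΔT₀ = 3.86/3.24 = 1.191.
Total gain g = 1 − 1/A = 1 − 1/1.191 = 0.1604.
Known gains sum to 0.0175 + 0.174 = 0.1915.
g_dust = 0.1604 − 0.1915 = -0.03.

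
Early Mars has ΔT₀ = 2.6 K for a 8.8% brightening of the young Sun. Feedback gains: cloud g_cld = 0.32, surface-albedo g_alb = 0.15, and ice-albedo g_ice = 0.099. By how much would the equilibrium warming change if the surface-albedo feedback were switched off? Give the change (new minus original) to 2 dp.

Original: g = 0.569, ΔT = 2.6/(1−0.569) = 6.0325 K.
Without surface-albedo: g' = 0.419, ΔT' = 2.6/(1−0.419) = 4.4750 K.
Change = 4.4750 − 6.0325 = -1.56 K.

-1.56 K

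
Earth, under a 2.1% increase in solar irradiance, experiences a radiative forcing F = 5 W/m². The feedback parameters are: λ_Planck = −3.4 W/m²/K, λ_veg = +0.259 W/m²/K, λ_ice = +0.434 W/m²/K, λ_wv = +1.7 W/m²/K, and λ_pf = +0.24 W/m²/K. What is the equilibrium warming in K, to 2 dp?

6.52 K

Net feedback parameter λ = (−3.4) + (+0.259) + (+0.434) + (+1.7) + (+0.24) = -0.767 W/m²/K.
ΔT = −F/λ = −5/(-0.767) = 6.52 K.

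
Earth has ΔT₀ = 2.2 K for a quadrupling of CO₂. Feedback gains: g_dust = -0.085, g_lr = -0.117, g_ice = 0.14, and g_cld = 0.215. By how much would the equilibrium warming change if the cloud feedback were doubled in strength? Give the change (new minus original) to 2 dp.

0.88 K

Original: g = 0.153, ΔT = 2.2/(1−0.153) = 2.5974 K.
With doubled cloud: g' = 0.368, ΔT' = 2.2/(1−0.368) = 3.4810 K.
Change = 3.4810 − 2.5974 = 0.88 K.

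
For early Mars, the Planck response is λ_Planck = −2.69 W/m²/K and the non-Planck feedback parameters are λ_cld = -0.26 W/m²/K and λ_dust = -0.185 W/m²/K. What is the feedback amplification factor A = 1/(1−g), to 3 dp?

Convert to gains: g_cld = -0.26/2.69 = -0.09665; g_dust = -0.185/2.69 = -0.06877.
Total gain g = -0.16542.
A = 1/(1 + 0.16542) = 0.858.

0.858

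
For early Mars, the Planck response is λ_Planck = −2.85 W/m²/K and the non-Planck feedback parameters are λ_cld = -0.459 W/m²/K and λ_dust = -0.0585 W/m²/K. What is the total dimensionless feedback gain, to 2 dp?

Convert to gains: g_cld = -0.459/2.85 = -0.1611; g_dust = -0.0585/2.85 = -0.02053.
Total gain g = -0.18163.

-0.18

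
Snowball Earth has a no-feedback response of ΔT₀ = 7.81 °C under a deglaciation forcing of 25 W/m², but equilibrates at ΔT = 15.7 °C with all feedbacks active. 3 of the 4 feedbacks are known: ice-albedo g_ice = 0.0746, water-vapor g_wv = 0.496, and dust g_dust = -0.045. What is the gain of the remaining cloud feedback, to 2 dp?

Amplification A = ΔT/ΔT₀ = 15.7/7.81 = 2.01.
Total gain g = 1 − 1/A = 1 − 1/2.01 = 0.5025.
Known gains sum to 0.0746 + 0.496 − 0.045 = 0.5256.
g_cld = 0.5025 − 0.5256 = -0.02.

-0.02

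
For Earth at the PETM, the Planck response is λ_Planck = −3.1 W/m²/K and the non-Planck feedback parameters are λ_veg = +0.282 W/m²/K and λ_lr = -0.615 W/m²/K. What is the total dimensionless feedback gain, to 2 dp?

-0.11

Convert to gains: g_veg = 0.282/3.1 = 0.09097; g_lr = -0.615/3.1 = -0.1984.
Total gain g = -0.10743.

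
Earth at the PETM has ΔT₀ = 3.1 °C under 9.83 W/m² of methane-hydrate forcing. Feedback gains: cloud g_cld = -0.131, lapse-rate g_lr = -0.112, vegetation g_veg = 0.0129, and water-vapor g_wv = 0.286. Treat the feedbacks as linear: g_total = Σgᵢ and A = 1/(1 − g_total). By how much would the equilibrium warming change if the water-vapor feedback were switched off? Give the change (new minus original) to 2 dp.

Original: g = 0.0559, ΔT = 3.1/(1−0.0559) = 3.2836 °C.
Without water-vapor: g' = -0.2301, ΔT' = 3.1/(1+0.2301) = 2.5201 °C.
Change = 2.5201 − 3.2836 = -0.76 °C.

-0.76 °C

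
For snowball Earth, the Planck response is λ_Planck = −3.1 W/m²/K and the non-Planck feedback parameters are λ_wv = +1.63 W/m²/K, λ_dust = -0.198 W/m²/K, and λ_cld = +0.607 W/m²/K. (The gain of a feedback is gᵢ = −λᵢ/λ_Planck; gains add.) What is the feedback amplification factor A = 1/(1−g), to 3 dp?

2.922

Convert to gains: g_wv = 1.63/3.1 = 0.5258; g_dust = -0.198/3.1 = -0.06387; g_cld = 0.607/3.1 = 0.1958.
Total gain g = 0.65773.
A = 1/(1 − 0.65773) = 2.922.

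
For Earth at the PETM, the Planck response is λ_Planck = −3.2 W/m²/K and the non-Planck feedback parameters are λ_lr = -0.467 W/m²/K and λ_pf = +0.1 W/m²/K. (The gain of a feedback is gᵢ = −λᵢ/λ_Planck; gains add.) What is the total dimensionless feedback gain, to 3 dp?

-0.115

Convert to gains: g_lr = -0.467/3.2 = -0.1459; g_pf = 0.1/3.2 = 0.03125.
Total gain g = -0.11465.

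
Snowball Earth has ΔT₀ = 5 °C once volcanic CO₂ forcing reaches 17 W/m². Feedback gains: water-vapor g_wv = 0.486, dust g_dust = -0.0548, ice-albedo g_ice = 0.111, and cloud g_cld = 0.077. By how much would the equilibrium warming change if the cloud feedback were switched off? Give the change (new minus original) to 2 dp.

-2.21 °C

Original: g = 0.6192, ΔT = 5/(1−0.6192) = 13.1303 °C.
Without cloud: g' = 0.5422, ΔT' = 5/(1−0.5422) = 10.9218 °C.
Change = 10.9218 − 13.1303 = -2.21 °C.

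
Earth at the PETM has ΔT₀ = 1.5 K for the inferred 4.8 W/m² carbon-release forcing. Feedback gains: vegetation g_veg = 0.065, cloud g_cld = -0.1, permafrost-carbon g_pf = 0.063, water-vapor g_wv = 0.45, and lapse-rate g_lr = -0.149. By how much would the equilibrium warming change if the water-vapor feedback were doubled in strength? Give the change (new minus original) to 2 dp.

4.55 K

Original: g = 0.329, ΔT = 1.5/(1−0.329) = 2.2355 K.
With doubled water-vapor: g' = 0.779, ΔT' = 1.5/(1−0.779) = 6.7873 K.
Change = 6.7873 − 2.2355 = 4.55 K.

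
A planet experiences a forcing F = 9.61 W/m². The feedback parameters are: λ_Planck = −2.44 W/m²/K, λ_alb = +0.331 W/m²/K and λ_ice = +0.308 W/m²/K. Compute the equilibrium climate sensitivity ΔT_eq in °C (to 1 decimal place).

Net feedback parameter λ = (−2.44) + (+0.331) + (+0.308) = -1.801 W/m²/K.
ΔT = −F/λ = −9.61/(-1.801) = 5.3 °C.

5.3 °C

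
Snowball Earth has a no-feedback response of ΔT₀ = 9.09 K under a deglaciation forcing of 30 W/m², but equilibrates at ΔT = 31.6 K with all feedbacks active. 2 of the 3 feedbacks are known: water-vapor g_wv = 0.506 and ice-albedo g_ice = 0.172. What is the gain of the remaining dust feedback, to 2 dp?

Amplification A = ΔT/ΔT₀ = 31.6/9.09 = 3.476.
Total gain g = 1 − 1/A = 1 − 1/3.476 = 0.7123.
Known gains sum to 0.506 + 0.172 = 0.678.
g_dust = 0.7123 − 0.678 = 0.03.

0.03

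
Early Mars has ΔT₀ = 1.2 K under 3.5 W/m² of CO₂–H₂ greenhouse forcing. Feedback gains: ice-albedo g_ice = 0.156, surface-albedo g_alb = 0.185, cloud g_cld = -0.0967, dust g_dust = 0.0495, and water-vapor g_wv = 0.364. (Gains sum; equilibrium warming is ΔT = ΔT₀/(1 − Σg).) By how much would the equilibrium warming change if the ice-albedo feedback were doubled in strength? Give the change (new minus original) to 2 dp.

2.94 K

Original: g = 0.6578, ΔT = 1.2/(1−0.6578) = 3.5067 K.
With doubled ice-albedo: g' = 0.8138, ΔT' = 1.2/(1−0.8138) = 6.4447 K.
Change = 6.4447 − 3.5067 = 2.94 K.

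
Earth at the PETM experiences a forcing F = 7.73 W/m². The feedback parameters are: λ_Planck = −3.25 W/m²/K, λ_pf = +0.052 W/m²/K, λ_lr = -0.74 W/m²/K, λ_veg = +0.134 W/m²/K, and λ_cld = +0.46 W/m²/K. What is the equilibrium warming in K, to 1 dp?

Net feedback parameter λ = (−3.25) + (+0.052) + (-0.74) + (+0.134) + (+0.46) = -3.344 W/m²/K.
ΔT = −F/λ = −7.73/(-3.344) = 2.3 K.

2.3 K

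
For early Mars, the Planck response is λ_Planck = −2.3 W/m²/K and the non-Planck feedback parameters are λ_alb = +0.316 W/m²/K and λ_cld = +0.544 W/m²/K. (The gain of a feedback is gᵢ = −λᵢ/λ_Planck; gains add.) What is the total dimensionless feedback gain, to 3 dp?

0.374

Convert to gains: g_alb = 0.316/2.3 = 0.1374; g_cld = 0.544/2.3 = 0.2365.
Total gain g = 0.3739.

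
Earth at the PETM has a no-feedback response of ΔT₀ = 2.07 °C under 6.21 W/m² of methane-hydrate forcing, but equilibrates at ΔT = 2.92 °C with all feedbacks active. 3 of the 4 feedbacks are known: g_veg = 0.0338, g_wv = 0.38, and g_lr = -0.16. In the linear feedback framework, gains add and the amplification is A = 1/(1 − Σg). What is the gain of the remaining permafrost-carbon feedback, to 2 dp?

0.04

Amplification A = ΔT/ΔT₀ = 2.92/2.07 = 1.411.
Total gain g = 1 − 1/A = 1 − 1/1.411 = 0.2913.
Known gains sum to 0.0338 + 0.38 − 0.16 = 0.2538.
g_pf = 0.2913 − 0.2538 = 0.04.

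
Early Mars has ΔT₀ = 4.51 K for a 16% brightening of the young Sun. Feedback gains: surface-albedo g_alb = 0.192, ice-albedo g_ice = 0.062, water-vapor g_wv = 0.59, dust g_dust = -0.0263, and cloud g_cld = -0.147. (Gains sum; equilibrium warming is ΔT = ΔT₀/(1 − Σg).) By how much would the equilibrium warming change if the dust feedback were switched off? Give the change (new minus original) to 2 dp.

1.19 K

Original: g = 0.6707, ΔT = 4.51/(1−0.6707) = 13.6957 K.
Without dust: g' = 0.697, ΔT' = 4.51/(1−0.697) = 14.8845 K.
Change = 14.8845 − 13.6957 = 1.19 K.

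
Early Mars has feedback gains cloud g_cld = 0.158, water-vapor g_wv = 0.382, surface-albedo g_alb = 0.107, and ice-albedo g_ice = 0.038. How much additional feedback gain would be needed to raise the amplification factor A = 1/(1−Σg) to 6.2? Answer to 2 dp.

Current total gain = 0.685.
Target gain for A = 6.2: g* = 1 − 1/6.2 = 0.8387.
Additional gain needed = 0.8387 − 0.685 = 0.15.

0.15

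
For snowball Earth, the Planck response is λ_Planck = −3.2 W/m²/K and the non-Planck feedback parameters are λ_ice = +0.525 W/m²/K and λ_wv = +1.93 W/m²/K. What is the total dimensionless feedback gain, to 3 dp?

Convert to gains: g_ice = 0.525/3.2 = 0.1641; g_wv = 1.93/3.2 = 0.6031.
Total gain g = 0.7672.

0.767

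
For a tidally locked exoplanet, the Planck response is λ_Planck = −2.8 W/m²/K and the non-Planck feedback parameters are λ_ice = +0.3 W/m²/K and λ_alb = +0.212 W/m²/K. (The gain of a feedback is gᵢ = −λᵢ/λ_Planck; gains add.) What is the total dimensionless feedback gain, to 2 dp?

0.18

Convert to gains: g_ice = 0.3/2.8 = 0.1071; g_alb = 0.212/2.8 = 0.07571.
Total gain g = 0.18281.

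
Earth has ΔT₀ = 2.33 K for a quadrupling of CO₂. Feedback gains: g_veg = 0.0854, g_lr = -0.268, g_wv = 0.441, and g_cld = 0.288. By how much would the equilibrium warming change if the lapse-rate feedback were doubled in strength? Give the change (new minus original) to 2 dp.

Original: g = 0.5464, ΔT = 2.33/(1−0.5464) = 5.1367 K.
With doubled lapse-rate: g' = 0.2784, ΔT' = 2.33/(1−0.2784) = 3.2289 K.
Change = 3.2289 − 5.1367 = -1.91 K.

-1.91 K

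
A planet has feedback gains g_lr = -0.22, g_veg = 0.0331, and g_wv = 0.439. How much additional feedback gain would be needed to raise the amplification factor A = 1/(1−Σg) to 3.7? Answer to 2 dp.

0.48

Current total gain = 0.2521.
Target gain for A = 3.7: g* = 1 − 1/3.7 = 0.7297.
Additional gain needed = 0.7297 − 0.2521 = 0.48.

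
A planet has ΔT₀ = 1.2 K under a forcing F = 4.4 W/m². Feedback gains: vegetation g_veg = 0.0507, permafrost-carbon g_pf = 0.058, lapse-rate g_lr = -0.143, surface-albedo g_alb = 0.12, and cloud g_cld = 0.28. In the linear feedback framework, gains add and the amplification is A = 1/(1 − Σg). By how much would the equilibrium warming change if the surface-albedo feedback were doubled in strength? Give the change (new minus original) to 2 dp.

0.44 K

Original: g = 0.3657, ΔT = 1.2/(1−0.3657) = 1.8918 K.
With doubled surface-albedo: g' = 0.4857, ΔT' = 1.2/(1−0.4857) = 2.3333 K.
Change = 2.3333 − 1.8918 = 0.44 K.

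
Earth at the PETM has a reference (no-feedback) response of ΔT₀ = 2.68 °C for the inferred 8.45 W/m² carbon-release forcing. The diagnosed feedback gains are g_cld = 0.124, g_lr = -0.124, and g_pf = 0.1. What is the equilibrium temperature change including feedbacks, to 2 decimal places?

Total gain g = 0.124 − 0.124 + 0.1 = 0.1.
Amplification A = 1/(1 − 0.1) = 1.111.
ΔT = 2.68 × 1.111 = 2.98 °C.

2.98 °C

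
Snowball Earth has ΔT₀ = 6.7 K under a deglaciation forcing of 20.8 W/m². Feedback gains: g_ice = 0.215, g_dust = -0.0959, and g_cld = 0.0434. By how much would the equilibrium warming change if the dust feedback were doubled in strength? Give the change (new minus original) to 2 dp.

Original: g = 0.1625, ΔT = 6.7/(1−0.1625) = 8.0000 K.
With doubled dust: g' = 0.0666, ΔT' = 6.7/(1−0.0666) = 7.1781 K.
Change = 7.1781 − 8.0000 = -0.82 K.

-0.82 K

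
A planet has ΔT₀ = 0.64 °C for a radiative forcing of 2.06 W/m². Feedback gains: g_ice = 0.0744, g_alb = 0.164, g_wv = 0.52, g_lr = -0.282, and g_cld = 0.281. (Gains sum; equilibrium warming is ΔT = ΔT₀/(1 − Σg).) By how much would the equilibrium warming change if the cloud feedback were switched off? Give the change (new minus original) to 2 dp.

-1.42 °C

Original: g = 0.7574, ΔT = 0.64/(1−0.7574) = 2.6381 °C.
Without cloud: g' = 0.4764, ΔT' = 0.64/(1−0.4764) = 1.2223 °C.
Change = 1.2223 − 2.6381 = -1.42 °C.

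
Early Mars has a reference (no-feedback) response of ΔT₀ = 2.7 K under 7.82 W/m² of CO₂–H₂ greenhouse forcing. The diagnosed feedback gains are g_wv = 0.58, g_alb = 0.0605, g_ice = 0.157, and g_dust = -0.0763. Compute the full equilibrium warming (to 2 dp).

9.68 K

Total gain g = 0.58 + 0.0605 + 0.157 − 0.0763 = 0.7212.
Amplification A = 1/(1 − 0.7212) = 3.587.
ΔT = 2.7 × 3.587 = 9.68 K.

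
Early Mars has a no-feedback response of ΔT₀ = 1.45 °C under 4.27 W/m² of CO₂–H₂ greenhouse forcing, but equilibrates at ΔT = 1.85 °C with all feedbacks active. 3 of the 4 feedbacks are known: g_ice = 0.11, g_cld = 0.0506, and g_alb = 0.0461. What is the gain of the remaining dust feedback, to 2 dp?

Amplification A = ΔT/ΔT₀ = 1.85/1.45 = 1.276.
Total gain g = 1 − 1/A = 1 − 1/1.276 = 0.2163.
Known gains sum to 0.11 + 0.0506 + 0.0461 = 0.2067.
g_dust = 0.2163 − 0.2067 = 0.01.

0.01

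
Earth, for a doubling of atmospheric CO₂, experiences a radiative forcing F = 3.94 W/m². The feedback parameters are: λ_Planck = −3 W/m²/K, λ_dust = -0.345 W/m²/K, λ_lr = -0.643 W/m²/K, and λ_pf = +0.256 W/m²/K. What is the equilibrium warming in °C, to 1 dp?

1.1 °C

Net feedback parameter λ = (−3) + (-0.345) + (-0.643) + (+0.256) = -3.732 W/m²/K.
ΔT = −F/λ = −3.94/(-3.732) = 1.1 °C.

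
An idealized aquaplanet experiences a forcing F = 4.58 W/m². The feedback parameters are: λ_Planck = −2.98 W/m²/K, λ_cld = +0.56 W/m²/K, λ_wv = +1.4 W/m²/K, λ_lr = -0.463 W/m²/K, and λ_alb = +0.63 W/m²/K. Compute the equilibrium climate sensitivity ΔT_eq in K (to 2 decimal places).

Net feedback parameter λ = (−2.98) + (+0.56) + (+1.4) + (-0.463) + (+0.63) = -0.853 W/m²/K.
ΔT = −F/λ = −4.58/(-0.853) = 5.37 K.

5.37 K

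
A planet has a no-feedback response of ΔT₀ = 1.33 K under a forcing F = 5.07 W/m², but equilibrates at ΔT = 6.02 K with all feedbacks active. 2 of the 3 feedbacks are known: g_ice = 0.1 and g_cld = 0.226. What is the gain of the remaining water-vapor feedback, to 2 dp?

Amplification A = ΔT/ΔT₀ = 6.02/1.33 = 4.526.
Total gain g = 1 − 1/A = 1 − 1/4.526 = 0.7791.
Known gains sum to 0.1 + 0.226 = 0.326.
g_wv = 0.7791 − 0.326 = 0.45.

0.45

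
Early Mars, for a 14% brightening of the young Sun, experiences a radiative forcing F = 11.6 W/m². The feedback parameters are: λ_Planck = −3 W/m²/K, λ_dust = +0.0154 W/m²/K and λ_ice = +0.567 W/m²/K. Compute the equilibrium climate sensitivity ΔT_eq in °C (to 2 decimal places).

4.80 °C

Net feedback parameter λ = (−3) + (+0.0154) + (+0.567) = -2.4176 W/m²/K.
ΔT = −F/λ = −11.6/(-2.4176) = 4.80 °C.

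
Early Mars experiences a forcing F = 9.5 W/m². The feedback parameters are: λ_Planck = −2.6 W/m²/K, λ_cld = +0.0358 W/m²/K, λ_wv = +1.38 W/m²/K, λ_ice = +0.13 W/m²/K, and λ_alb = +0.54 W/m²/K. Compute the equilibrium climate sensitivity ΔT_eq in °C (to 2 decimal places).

Net feedback parameter λ = (−2.6) + (+0.0358) + (+1.38) + (+0.13) + (+0.54) = -0.5142 W/m²/K.
ΔT = −F/λ = −9.5/(-0.5142) = 18.48 °C.

18.48 °C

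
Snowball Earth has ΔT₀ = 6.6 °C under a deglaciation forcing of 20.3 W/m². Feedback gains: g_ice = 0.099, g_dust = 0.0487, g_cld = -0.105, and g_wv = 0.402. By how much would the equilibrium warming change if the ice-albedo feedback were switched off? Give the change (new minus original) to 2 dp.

-1.80 °C

Original: g = 0.4447, ΔT = 6.6/(1−0.4447) = 11.8855 °C.
Without ice-albedo: g' = 0.3457, ΔT' = 6.6/(1−0.3457) = 10.0871 °C.
Change = 10.0871 − 11.8855 = -1.80 °C.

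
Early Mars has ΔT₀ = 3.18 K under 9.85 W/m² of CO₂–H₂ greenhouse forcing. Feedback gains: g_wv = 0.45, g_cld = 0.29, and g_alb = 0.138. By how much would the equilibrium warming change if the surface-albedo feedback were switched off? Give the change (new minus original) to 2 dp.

-13.83 K

Original: g = 0.878, ΔT = 3.18/(1−0.878) = 26.0656 K.
Without surface-albedo: g' = 0.74, ΔT' = 3.18/(1−0.74) = 12.2308 K.
Change = 12.2308 − 26.0656 = -13.83 K.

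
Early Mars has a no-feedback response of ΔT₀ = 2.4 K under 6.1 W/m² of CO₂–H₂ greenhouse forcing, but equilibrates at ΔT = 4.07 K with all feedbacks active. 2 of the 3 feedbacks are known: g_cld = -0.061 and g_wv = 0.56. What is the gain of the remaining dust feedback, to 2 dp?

Amplification A = ΔT/ΔT₀ = 4.07/2.4 = 1.696.
Total gain g = 1 − 1/A = 1 − 1/1.696 = 0.4104.
Known gains sum to -0.061 + 0.56 = 0.499.
g_dust = 0.4104 − 0.499 = -0.09.

-0.09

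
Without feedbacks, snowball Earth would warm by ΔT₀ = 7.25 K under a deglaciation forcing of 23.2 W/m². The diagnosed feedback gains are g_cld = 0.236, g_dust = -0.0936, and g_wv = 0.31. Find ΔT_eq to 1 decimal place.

13.2 K

Total gain g = 0.236 − 0.0936 + 0.31 = 0.4524.
Amplification A = 1/(1 − 0.4524) = 1.826.
ΔT = 7.25 × 1.826 = 13.2 K.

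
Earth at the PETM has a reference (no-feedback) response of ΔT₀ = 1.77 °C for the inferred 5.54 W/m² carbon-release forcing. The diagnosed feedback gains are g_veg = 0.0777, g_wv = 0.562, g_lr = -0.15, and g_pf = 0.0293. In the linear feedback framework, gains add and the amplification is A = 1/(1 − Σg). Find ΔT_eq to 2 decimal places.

3.68 °C

Total gain g = 0.0777 + 0.562 − 0.15 + 0.0293 = 0.519.
Amplification A = 1/(1 − 0.519) = 2.079.
ΔT = 1.77 × 2.079 = 3.68 °C.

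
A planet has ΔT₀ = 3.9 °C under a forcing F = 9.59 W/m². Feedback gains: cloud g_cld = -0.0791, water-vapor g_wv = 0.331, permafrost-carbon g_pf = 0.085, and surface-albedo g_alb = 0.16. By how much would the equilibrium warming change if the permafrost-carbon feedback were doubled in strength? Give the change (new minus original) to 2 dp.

1.58 °C

Original: g = 0.4969, ΔT = 3.9/(1−0.4969) = 7.7519 °C.
With doubled permafrost-carbon: g' = 0.5819, ΔT' = 3.9/(1−0.5819) = 9.3279 °C.
Change = 9.3279 − 7.7519 = 1.58 °C.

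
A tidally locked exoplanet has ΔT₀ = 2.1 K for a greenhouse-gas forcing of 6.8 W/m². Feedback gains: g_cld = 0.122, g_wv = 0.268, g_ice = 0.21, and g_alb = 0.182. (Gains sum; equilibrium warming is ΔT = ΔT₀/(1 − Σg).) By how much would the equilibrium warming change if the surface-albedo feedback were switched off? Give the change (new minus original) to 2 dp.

-4.38 K

Original: g = 0.782, ΔT = 2.1/(1−0.782) = 9.6330 K.
Without surface-albedo: g' = 0.6, ΔT' = 2.1/(1−0.6) = 5.2500 K.
Change = 5.2500 − 9.6330 = -4.38 K.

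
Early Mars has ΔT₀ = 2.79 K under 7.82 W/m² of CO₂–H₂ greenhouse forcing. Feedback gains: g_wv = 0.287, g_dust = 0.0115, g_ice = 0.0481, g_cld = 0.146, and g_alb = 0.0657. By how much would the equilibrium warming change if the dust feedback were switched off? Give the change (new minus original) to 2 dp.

-0.16 K

Original: g = 0.5583, ΔT = 2.79/(1−0.5583) = 6.3165 K.
Without dust: g' = 0.5468, ΔT' = 2.79/(1−0.5468) = 6.1562 K.
Change = 6.1562 − 6.3165 = -0.16 K.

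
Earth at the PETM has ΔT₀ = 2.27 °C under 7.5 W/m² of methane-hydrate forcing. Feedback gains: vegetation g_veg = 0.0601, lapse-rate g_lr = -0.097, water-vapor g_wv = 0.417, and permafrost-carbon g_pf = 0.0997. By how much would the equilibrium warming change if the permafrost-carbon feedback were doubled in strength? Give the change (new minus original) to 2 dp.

1.03 °C

Original: g = 0.4798, ΔT = 2.27/(1−0.4798) = 4.3637 °C.
With doubled permafrost-carbon: g' = 0.5795, ΔT' = 2.27/(1−0.5795) = 5.3983 °C.
Change = 5.3983 − 4.3637 = 1.03 °C.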